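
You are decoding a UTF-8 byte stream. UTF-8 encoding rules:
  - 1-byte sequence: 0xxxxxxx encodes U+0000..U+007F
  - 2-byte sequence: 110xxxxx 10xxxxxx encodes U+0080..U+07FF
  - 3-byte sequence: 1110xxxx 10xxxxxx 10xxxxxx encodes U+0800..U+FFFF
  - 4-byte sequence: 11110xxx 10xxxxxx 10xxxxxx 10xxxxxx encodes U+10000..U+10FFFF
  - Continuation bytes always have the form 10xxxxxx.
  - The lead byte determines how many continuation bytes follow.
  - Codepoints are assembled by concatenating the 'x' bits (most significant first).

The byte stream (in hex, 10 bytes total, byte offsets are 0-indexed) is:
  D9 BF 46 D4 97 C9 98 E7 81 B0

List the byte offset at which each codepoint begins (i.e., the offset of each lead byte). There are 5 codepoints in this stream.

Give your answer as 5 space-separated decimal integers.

Answer: 0 2 3 5 7

Derivation:
Byte[0]=D9: 2-byte lead, need 1 cont bytes. acc=0x19
Byte[1]=BF: continuation. acc=(acc<<6)|0x3F=0x67F
Completed: cp=U+067F (starts at byte 0)
Byte[2]=46: 1-byte ASCII. cp=U+0046
Byte[3]=D4: 2-byte lead, need 1 cont bytes. acc=0x14
Byte[4]=97: continuation. acc=(acc<<6)|0x17=0x517
Completed: cp=U+0517 (starts at byte 3)
Byte[5]=C9: 2-byte lead, need 1 cont bytes. acc=0x9
Byte[6]=98: continuation. acc=(acc<<6)|0x18=0x258
Completed: cp=U+0258 (starts at byte 5)
Byte[7]=E7: 3-byte lead, need 2 cont bytes. acc=0x7
Byte[8]=81: continuation. acc=(acc<<6)|0x01=0x1C1
Byte[9]=B0: continuation. acc=(acc<<6)|0x30=0x7070
Completed: cp=U+7070 (starts at byte 7)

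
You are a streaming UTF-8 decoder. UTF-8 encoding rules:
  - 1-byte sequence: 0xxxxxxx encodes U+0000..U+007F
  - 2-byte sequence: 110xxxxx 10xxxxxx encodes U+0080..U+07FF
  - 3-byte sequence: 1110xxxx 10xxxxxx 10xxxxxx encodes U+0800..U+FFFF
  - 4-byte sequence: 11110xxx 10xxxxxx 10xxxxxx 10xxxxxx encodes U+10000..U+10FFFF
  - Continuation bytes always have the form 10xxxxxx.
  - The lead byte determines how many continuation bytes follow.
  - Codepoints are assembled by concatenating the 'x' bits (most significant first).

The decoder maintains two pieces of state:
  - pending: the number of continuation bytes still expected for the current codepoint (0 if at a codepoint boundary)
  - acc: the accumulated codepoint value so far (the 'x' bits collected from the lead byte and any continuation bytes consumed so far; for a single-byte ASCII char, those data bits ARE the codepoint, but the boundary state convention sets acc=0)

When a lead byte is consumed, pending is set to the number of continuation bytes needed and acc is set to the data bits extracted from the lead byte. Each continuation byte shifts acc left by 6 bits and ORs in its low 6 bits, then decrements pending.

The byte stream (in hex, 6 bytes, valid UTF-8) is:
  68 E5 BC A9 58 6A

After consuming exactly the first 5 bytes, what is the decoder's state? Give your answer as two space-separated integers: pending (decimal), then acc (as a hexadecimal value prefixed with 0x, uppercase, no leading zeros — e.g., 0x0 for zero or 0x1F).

Answer: 0 0x0

Derivation:
Byte[0]=68: 1-byte. pending=0, acc=0x0
Byte[1]=E5: 3-byte lead. pending=2, acc=0x5
Byte[2]=BC: continuation. acc=(acc<<6)|0x3C=0x17C, pending=1
Byte[3]=A9: continuation. acc=(acc<<6)|0x29=0x5F29, pending=0
Byte[4]=58: 1-byte. pending=0, acc=0x0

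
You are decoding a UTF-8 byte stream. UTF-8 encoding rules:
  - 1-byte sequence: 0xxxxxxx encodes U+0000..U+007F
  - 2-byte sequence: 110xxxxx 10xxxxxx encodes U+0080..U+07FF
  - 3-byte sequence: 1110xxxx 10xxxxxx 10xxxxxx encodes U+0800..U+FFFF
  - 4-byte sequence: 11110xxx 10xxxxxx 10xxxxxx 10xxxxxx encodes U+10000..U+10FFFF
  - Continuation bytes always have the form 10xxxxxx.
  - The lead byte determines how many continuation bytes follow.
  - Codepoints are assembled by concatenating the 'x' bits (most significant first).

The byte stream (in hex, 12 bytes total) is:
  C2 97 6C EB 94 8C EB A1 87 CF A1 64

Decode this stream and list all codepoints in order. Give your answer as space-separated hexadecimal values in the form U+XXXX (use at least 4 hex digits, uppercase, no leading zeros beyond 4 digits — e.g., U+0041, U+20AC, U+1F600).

Byte[0]=C2: 2-byte lead, need 1 cont bytes. acc=0x2
Byte[1]=97: continuation. acc=(acc<<6)|0x17=0x97
Completed: cp=U+0097 (starts at byte 0)
Byte[2]=6C: 1-byte ASCII. cp=U+006C
Byte[3]=EB: 3-byte lead, need 2 cont bytes. acc=0xB
Byte[4]=94: continuation. acc=(acc<<6)|0x14=0x2D4
Byte[5]=8C: continuation. acc=(acc<<6)|0x0C=0xB50C
Completed: cp=U+B50C (starts at byte 3)
Byte[6]=EB: 3-byte lead, need 2 cont bytes. acc=0xB
Byte[7]=A1: continuation. acc=(acc<<6)|0x21=0x2E1
Byte[8]=87: continuation. acc=(acc<<6)|0x07=0xB847
Completed: cp=U+B847 (starts at byte 6)
Byte[9]=CF: 2-byte lead, need 1 cont bytes. acc=0xF
Byte[10]=A1: continuation. acc=(acc<<6)|0x21=0x3E1
Completed: cp=U+03E1 (starts at byte 9)
Byte[11]=64: 1-byte ASCII. cp=U+0064

Answer: U+0097 U+006C U+B50C U+B847 U+03E1 U+0064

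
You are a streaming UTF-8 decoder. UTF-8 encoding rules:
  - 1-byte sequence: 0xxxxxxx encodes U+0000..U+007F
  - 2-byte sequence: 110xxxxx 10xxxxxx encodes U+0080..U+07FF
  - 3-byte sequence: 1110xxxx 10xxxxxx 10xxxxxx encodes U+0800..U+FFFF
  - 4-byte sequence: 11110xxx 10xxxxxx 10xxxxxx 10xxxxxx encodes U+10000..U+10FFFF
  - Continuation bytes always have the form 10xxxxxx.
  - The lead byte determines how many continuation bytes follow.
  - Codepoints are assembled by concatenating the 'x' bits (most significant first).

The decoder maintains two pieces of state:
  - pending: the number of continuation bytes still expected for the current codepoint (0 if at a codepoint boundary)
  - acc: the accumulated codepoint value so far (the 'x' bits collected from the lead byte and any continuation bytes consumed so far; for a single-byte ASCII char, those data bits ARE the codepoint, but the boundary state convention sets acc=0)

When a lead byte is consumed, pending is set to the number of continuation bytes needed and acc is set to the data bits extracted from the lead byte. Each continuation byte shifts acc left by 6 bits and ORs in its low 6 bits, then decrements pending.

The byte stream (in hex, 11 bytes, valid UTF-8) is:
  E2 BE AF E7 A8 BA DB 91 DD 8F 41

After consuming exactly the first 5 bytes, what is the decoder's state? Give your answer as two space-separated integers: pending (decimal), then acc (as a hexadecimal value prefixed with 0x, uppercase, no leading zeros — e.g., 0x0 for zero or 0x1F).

Byte[0]=E2: 3-byte lead. pending=2, acc=0x2
Byte[1]=BE: continuation. acc=(acc<<6)|0x3E=0xBE, pending=1
Byte[2]=AF: continuation. acc=(acc<<6)|0x2F=0x2FAF, pending=0
Byte[3]=E7: 3-byte lead. pending=2, acc=0x7
Byte[4]=A8: continuation. acc=(acc<<6)|0x28=0x1E8, pending=1

Answer: 1 0x1E8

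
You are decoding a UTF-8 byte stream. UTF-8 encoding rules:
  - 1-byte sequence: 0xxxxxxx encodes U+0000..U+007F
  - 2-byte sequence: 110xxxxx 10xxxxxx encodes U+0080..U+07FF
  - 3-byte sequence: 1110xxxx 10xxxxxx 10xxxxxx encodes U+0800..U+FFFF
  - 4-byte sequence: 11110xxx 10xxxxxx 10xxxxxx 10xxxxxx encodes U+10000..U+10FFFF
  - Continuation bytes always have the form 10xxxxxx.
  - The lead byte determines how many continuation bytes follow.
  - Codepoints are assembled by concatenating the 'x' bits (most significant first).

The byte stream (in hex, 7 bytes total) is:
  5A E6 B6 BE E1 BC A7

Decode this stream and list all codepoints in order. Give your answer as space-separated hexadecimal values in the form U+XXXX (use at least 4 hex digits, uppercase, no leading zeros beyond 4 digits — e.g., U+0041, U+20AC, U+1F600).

Answer: U+005A U+6DBE U+1F27

Derivation:
Byte[0]=5A: 1-byte ASCII. cp=U+005A
Byte[1]=E6: 3-byte lead, need 2 cont bytes. acc=0x6
Byte[2]=B6: continuation. acc=(acc<<6)|0x36=0x1B6
Byte[3]=BE: continuation. acc=(acc<<6)|0x3E=0x6DBE
Completed: cp=U+6DBE (starts at byte 1)
Byte[4]=E1: 3-byte lead, need 2 cont bytes. acc=0x1
Byte[5]=BC: continuation. acc=(acc<<6)|0x3C=0x7C
Byte[6]=A7: continuation. acc=(acc<<6)|0x27=0x1F27
Completed: cp=U+1F27 (starts at byte 4)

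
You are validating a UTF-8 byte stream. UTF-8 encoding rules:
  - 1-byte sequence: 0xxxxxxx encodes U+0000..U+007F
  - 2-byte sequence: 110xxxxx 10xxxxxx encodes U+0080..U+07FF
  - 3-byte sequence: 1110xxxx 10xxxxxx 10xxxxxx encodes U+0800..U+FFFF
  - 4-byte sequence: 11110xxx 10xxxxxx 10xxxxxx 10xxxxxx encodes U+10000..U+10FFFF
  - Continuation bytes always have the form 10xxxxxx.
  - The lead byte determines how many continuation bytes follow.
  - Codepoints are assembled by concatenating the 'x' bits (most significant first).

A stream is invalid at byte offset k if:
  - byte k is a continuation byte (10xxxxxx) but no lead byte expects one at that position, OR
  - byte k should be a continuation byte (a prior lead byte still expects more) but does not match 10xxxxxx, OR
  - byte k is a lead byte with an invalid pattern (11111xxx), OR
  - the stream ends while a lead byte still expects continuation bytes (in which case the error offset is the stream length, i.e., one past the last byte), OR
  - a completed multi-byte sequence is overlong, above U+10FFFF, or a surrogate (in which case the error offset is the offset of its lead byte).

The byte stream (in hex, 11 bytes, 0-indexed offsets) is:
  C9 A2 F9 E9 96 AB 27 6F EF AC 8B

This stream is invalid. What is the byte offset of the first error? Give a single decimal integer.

Byte[0]=C9: 2-byte lead, need 1 cont bytes. acc=0x9
Byte[1]=A2: continuation. acc=(acc<<6)|0x22=0x262
Completed: cp=U+0262 (starts at byte 0)
Byte[2]=F9: INVALID lead byte (not 0xxx/110x/1110/11110)

Answer: 2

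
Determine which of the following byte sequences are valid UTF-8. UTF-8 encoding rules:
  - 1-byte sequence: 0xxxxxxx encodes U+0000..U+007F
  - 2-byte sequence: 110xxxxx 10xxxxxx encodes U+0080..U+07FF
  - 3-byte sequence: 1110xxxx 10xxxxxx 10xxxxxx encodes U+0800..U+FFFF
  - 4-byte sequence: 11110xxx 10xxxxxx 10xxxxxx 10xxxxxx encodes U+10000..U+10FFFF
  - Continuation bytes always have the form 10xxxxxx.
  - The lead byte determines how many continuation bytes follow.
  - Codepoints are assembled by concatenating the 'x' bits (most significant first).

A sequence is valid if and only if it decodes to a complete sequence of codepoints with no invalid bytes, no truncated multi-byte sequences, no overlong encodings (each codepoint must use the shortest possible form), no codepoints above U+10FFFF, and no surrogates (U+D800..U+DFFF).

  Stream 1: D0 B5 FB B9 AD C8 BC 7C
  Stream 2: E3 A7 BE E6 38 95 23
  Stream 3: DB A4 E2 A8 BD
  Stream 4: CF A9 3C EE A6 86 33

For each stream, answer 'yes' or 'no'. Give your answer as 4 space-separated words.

Stream 1: error at byte offset 2. INVALID
Stream 2: error at byte offset 4. INVALID
Stream 3: decodes cleanly. VALID
Stream 4: decodes cleanly. VALID

Answer: no no yes yes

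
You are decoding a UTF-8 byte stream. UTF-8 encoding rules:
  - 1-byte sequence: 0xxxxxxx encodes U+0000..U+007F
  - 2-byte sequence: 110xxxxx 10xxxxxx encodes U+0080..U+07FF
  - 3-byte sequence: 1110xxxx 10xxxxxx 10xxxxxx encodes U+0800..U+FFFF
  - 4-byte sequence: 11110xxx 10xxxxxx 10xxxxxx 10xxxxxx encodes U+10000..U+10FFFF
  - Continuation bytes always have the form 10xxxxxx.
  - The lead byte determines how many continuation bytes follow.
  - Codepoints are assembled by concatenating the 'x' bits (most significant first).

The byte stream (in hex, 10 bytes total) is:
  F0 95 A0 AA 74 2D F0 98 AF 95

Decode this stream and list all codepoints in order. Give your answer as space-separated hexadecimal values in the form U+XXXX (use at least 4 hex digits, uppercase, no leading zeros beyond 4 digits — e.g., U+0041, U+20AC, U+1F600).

Answer: U+1582A U+0074 U+002D U+18BD5

Derivation:
Byte[0]=F0: 4-byte lead, need 3 cont bytes. acc=0x0
Byte[1]=95: continuation. acc=(acc<<6)|0x15=0x15
Byte[2]=A0: continuation. acc=(acc<<6)|0x20=0x560
Byte[3]=AA: continuation. acc=(acc<<6)|0x2A=0x1582A
Completed: cp=U+1582A (starts at byte 0)
Byte[4]=74: 1-byte ASCII. cp=U+0074
Byte[5]=2D: 1-byte ASCII. cp=U+002D
Byte[6]=F0: 4-byte lead, need 3 cont bytes. acc=0x0
Byte[7]=98: continuation. acc=(acc<<6)|0x18=0x18
Byte[8]=AF: continuation. acc=(acc<<6)|0x2F=0x62F
Byte[9]=95: continuation. acc=(acc<<6)|0x15=0x18BD5
Completed: cp=U+18BD5 (starts at byte 6)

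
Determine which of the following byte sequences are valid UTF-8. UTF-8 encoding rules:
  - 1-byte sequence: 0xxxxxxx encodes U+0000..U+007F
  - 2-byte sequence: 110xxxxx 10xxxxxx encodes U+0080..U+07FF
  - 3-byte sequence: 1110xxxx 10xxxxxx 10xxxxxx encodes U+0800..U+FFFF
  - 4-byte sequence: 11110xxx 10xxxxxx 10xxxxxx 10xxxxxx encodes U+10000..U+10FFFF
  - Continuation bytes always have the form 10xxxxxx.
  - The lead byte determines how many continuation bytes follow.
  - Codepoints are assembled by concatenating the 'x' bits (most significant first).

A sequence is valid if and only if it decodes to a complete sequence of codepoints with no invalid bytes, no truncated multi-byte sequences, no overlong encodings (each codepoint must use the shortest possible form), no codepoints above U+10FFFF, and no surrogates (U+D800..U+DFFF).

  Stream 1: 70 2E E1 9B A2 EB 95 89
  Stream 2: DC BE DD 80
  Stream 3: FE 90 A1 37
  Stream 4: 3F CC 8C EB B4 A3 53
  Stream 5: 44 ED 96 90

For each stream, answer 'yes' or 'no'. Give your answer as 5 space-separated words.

Stream 1: decodes cleanly. VALID
Stream 2: decodes cleanly. VALID
Stream 3: error at byte offset 0. INVALID
Stream 4: decodes cleanly. VALID
Stream 5: decodes cleanly. VALID

Answer: yes yes no yes yes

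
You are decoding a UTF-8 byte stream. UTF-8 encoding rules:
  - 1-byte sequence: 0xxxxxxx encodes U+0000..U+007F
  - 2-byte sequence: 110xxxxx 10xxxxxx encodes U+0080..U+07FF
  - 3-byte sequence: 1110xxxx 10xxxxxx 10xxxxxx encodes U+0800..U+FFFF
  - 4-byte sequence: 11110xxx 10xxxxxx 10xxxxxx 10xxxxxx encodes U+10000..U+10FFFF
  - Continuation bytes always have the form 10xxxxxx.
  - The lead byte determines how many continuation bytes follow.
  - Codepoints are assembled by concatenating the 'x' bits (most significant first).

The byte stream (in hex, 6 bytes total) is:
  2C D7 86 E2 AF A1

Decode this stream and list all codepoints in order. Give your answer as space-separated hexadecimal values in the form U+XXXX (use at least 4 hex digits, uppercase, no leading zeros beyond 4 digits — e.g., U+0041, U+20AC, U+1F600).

Answer: U+002C U+05C6 U+2BE1

Derivation:
Byte[0]=2C: 1-byte ASCII. cp=U+002C
Byte[1]=D7: 2-byte lead, need 1 cont bytes. acc=0x17
Byte[2]=86: continuation. acc=(acc<<6)|0x06=0x5C6
Completed: cp=U+05C6 (starts at byte 1)
Byte[3]=E2: 3-byte lead, need 2 cont bytes. acc=0x2
Byte[4]=AF: continuation. acc=(acc<<6)|0x2F=0xAF
Byte[5]=A1: continuation. acc=(acc<<6)|0x21=0x2BE1
Completed: cp=U+2BE1 (starts at byte 3)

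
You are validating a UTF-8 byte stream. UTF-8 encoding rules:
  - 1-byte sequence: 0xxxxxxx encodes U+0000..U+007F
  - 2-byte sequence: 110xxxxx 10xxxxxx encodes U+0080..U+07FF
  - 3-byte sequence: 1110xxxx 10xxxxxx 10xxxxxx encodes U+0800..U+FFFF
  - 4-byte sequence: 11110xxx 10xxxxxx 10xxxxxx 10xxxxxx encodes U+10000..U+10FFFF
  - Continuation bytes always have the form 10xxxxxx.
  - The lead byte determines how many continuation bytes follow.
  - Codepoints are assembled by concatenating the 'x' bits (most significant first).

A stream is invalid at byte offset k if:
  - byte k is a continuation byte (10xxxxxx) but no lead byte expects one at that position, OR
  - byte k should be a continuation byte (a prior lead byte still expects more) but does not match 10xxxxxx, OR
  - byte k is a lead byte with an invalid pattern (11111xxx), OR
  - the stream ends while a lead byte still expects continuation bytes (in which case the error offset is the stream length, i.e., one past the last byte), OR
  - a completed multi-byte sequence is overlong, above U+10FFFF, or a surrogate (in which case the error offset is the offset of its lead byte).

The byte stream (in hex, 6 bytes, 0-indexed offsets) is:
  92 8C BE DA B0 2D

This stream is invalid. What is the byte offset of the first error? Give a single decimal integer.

Byte[0]=92: INVALID lead byte (not 0xxx/110x/1110/11110)

Answer: 0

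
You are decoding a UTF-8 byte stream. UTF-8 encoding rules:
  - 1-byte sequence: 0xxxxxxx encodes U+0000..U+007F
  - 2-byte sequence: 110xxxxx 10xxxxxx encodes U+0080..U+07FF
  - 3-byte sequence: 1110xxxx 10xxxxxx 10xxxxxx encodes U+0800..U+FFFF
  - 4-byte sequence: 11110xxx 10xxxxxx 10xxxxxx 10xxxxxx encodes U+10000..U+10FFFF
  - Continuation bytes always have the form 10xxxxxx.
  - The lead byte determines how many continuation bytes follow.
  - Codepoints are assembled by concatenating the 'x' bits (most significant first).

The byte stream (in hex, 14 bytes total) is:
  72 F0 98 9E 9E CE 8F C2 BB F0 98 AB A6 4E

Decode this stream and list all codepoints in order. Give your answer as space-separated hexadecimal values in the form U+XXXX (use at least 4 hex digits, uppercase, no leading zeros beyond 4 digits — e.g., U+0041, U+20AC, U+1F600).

Answer: U+0072 U+1879E U+038F U+00BB U+18AE6 U+004E

Derivation:
Byte[0]=72: 1-byte ASCII. cp=U+0072
Byte[1]=F0: 4-byte lead, need 3 cont bytes. acc=0x0
Byte[2]=98: continuation. acc=(acc<<6)|0x18=0x18
Byte[3]=9E: continuation. acc=(acc<<6)|0x1E=0x61E
Byte[4]=9E: continuation. acc=(acc<<6)|0x1E=0x1879E
Completed: cp=U+1879E (starts at byte 1)
Byte[5]=CE: 2-byte lead, need 1 cont bytes. acc=0xE
Byte[6]=8F: continuation. acc=(acc<<6)|0x0F=0x38F
Completed: cp=U+038F (starts at byte 5)
Byte[7]=C2: 2-byte lead, need 1 cont bytes. acc=0x2
Byte[8]=BB: continuation. acc=(acc<<6)|0x3B=0xBB
Completed: cp=U+00BB (starts at byte 7)
Byte[9]=F0: 4-byte lead, need 3 cont bytes. acc=0x0
Byte[10]=98: continuation. acc=(acc<<6)|0x18=0x18
Byte[11]=AB: continuation. acc=(acc<<6)|0x2B=0x62B
Byte[12]=A6: continuation. acc=(acc<<6)|0x26=0x18AE6
Completed: cp=U+18AE6 (starts at byte 9)
Byte[13]=4E: 1-byte ASCII. cp=U+004E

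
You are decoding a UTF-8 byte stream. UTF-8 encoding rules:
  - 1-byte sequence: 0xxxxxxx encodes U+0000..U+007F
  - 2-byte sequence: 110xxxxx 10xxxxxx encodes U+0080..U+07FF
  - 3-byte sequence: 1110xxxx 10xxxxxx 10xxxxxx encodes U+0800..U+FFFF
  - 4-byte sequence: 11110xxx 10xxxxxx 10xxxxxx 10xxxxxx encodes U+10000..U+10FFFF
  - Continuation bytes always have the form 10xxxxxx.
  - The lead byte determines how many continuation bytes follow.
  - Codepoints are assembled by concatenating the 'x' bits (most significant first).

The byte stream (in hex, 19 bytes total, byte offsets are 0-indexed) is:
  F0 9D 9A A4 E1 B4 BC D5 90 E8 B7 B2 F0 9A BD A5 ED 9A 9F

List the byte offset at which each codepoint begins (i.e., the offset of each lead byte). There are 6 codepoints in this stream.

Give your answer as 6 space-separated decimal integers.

Byte[0]=F0: 4-byte lead, need 3 cont bytes. acc=0x0
Byte[1]=9D: continuation. acc=(acc<<6)|0x1D=0x1D
Byte[2]=9A: continuation. acc=(acc<<6)|0x1A=0x75A
Byte[3]=A4: continuation. acc=(acc<<6)|0x24=0x1D6A4
Completed: cp=U+1D6A4 (starts at byte 0)
Byte[4]=E1: 3-byte lead, need 2 cont bytes. acc=0x1
Byte[5]=B4: continuation. acc=(acc<<6)|0x34=0x74
Byte[6]=BC: continuation. acc=(acc<<6)|0x3C=0x1D3C
Completed: cp=U+1D3C (starts at byte 4)
Byte[7]=D5: 2-byte lead, need 1 cont bytes. acc=0x15
Byte[8]=90: continuation. acc=(acc<<6)|0x10=0x550
Completed: cp=U+0550 (starts at byte 7)
Byte[9]=E8: 3-byte lead, need 2 cont bytes. acc=0x8
Byte[10]=B7: continuation. acc=(acc<<6)|0x37=0x237
Byte[11]=B2: continuation. acc=(acc<<6)|0x32=0x8DF2
Completed: cp=U+8DF2 (starts at byte 9)
Byte[12]=F0: 4-byte lead, need 3 cont bytes. acc=0x0
Byte[13]=9A: continuation. acc=(acc<<6)|0x1A=0x1A
Byte[14]=BD: continuation. acc=(acc<<6)|0x3D=0x6BD
Byte[15]=A5: continuation. acc=(acc<<6)|0x25=0x1AF65
Completed: cp=U+1AF65 (starts at byte 12)
Byte[16]=ED: 3-byte lead, need 2 cont bytes. acc=0xD
Byte[17]=9A: continuation. acc=(acc<<6)|0x1A=0x35A
Byte[18]=9F: continuation. acc=(acc<<6)|0x1F=0xD69F
Completed: cp=U+D69F (starts at byte 16)

Answer: 0 4 7 9 12 16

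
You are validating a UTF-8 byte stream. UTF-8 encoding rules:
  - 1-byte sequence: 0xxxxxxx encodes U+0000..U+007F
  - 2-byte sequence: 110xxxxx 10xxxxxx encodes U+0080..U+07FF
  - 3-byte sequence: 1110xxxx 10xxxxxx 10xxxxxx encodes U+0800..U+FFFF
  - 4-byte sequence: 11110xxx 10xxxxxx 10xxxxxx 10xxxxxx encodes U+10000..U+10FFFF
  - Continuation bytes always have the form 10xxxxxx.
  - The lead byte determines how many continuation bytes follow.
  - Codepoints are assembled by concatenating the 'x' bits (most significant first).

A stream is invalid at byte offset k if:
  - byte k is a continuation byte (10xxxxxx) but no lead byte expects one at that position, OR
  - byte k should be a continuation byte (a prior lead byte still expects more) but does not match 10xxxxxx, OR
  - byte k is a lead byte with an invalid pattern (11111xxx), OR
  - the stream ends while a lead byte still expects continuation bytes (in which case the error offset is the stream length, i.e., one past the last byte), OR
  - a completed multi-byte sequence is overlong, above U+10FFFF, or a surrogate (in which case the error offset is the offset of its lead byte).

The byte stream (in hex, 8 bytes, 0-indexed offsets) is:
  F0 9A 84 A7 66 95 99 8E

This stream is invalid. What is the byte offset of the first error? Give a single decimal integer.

Byte[0]=F0: 4-byte lead, need 3 cont bytes. acc=0x0
Byte[1]=9A: continuation. acc=(acc<<6)|0x1A=0x1A
Byte[2]=84: continuation. acc=(acc<<6)|0x04=0x684
Byte[3]=A7: continuation. acc=(acc<<6)|0x27=0x1A127
Completed: cp=U+1A127 (starts at byte 0)
Byte[4]=66: 1-byte ASCII. cp=U+0066
Byte[5]=95: INVALID lead byte (not 0xxx/110x/1110/11110)

Answer: 5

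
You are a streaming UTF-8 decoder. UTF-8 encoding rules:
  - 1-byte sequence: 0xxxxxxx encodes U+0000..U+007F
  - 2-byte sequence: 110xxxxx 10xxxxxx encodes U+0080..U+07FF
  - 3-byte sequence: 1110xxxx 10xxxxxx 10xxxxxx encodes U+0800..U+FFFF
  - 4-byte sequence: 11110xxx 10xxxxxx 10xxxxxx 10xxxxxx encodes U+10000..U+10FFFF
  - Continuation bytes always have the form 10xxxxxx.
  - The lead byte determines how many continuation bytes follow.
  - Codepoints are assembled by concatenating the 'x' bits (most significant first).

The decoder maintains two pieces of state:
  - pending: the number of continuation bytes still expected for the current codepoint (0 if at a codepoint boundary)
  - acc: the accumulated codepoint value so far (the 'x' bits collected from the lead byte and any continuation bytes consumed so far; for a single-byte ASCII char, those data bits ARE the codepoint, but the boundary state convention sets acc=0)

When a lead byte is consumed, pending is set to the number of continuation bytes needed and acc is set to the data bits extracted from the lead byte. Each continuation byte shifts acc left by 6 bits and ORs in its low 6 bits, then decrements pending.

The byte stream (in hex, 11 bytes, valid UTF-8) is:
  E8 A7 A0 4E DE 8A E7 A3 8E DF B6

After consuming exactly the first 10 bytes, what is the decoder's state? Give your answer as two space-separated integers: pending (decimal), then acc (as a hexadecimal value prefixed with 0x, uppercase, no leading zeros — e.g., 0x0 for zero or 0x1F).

Byte[0]=E8: 3-byte lead. pending=2, acc=0x8
Byte[1]=A7: continuation. acc=(acc<<6)|0x27=0x227, pending=1
Byte[2]=A0: continuation. acc=(acc<<6)|0x20=0x89E0, pending=0
Byte[3]=4E: 1-byte. pending=0, acc=0x0
Byte[4]=DE: 2-byte lead. pending=1, acc=0x1E
Byte[5]=8A: continuation. acc=(acc<<6)|0x0A=0x78A, pending=0
Byte[6]=E7: 3-byte lead. pending=2, acc=0x7
Byte[7]=A3: continuation. acc=(acc<<6)|0x23=0x1E3, pending=1
Byte[8]=8E: continuation. acc=(acc<<6)|0x0E=0x78CE, pending=0
Byte[9]=DF: 2-byte lead. pending=1, acc=0x1F

Answer: 1 0x1F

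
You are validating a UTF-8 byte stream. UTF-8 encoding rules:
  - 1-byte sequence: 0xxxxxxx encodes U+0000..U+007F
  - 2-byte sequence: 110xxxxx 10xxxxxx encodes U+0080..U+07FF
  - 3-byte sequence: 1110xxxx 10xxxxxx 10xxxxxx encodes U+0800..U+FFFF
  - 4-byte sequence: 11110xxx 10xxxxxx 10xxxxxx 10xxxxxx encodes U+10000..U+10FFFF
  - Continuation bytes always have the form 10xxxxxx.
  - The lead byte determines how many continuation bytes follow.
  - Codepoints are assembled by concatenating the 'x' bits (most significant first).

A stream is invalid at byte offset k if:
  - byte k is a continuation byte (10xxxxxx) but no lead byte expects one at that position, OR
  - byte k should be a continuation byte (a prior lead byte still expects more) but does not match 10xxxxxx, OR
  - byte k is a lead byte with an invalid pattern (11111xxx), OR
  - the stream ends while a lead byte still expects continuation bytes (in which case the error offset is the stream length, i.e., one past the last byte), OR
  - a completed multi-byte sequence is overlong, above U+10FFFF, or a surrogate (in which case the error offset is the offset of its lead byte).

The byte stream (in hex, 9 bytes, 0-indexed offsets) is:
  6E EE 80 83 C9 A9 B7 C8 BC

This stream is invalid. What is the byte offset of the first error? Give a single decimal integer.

Answer: 6

Derivation:
Byte[0]=6E: 1-byte ASCII. cp=U+006E
Byte[1]=EE: 3-byte lead, need 2 cont bytes. acc=0xE
Byte[2]=80: continuation. acc=(acc<<6)|0x00=0x380
Byte[3]=83: continuation. acc=(acc<<6)|0x03=0xE003
Completed: cp=U+E003 (starts at byte 1)
Byte[4]=C9: 2-byte lead, need 1 cont bytes. acc=0x9
Byte[5]=A9: continuation. acc=(acc<<6)|0x29=0x269
Completed: cp=U+0269 (starts at byte 4)
Byte[6]=B7: INVALID lead byte (not 0xxx/110x/1110/11110)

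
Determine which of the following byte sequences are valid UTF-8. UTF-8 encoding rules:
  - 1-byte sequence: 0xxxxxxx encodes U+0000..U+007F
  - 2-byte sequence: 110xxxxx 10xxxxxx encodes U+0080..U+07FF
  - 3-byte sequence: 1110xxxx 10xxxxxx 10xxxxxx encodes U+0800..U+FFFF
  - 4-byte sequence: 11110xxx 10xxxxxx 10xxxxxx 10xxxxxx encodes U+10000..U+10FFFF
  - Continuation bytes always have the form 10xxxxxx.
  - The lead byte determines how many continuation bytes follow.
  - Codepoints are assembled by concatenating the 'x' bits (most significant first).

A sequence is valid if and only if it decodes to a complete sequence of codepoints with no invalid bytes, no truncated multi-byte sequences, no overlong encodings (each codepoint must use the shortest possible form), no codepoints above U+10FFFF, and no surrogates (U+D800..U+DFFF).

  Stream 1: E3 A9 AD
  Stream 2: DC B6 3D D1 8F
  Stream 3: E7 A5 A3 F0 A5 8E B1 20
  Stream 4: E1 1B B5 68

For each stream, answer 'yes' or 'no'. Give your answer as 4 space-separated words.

Stream 1: decodes cleanly. VALID
Stream 2: decodes cleanly. VALID
Stream 3: decodes cleanly. VALID
Stream 4: error at byte offset 1. INVALID

Answer: yes yes yes no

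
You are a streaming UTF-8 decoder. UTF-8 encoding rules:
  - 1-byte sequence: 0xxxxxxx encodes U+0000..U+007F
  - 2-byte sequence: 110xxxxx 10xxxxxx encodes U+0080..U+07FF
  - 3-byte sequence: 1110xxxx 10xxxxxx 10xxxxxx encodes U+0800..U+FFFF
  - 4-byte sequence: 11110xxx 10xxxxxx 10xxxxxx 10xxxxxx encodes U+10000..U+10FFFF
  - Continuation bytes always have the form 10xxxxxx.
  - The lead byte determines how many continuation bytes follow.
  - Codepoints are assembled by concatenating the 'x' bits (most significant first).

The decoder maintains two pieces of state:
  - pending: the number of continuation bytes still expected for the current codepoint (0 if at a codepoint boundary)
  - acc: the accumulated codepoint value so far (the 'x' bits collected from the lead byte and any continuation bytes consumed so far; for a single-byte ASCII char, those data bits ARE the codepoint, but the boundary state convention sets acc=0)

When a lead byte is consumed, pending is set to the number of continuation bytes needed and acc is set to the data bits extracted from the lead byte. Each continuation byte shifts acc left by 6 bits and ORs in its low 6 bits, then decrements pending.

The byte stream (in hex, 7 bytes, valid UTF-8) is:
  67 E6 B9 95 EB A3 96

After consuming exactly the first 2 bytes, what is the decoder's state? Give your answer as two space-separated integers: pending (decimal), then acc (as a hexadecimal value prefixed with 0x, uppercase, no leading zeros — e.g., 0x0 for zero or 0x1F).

Answer: 2 0x6

Derivation:
Byte[0]=67: 1-byte. pending=0, acc=0x0
Byte[1]=E6: 3-byte lead. pending=2, acc=0x6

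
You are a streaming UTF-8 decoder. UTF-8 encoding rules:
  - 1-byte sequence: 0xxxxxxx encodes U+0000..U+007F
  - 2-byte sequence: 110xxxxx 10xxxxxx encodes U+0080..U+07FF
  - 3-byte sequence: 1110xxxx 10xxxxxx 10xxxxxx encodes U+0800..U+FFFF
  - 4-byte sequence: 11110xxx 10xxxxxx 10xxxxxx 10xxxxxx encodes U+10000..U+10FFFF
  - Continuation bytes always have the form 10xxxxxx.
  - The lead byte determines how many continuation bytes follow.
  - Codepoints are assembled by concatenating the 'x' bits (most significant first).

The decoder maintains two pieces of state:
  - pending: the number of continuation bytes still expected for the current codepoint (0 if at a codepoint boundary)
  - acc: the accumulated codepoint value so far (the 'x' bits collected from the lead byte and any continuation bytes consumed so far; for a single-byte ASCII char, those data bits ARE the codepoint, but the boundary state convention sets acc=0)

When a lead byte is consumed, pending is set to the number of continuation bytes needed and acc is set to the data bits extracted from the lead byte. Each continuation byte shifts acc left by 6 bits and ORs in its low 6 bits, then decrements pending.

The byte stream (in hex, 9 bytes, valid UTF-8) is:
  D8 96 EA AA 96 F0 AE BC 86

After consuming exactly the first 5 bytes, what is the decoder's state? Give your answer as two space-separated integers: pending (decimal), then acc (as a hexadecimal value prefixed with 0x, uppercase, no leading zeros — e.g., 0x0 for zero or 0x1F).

Answer: 0 0xAA96

Derivation:
Byte[0]=D8: 2-byte lead. pending=1, acc=0x18
Byte[1]=96: continuation. acc=(acc<<6)|0x16=0x616, pending=0
Byte[2]=EA: 3-byte lead. pending=2, acc=0xA
Byte[3]=AA: continuation. acc=(acc<<6)|0x2A=0x2AA, pending=1
Byte[4]=96: continuation. acc=(acc<<6)|0x16=0xAA96, pending=0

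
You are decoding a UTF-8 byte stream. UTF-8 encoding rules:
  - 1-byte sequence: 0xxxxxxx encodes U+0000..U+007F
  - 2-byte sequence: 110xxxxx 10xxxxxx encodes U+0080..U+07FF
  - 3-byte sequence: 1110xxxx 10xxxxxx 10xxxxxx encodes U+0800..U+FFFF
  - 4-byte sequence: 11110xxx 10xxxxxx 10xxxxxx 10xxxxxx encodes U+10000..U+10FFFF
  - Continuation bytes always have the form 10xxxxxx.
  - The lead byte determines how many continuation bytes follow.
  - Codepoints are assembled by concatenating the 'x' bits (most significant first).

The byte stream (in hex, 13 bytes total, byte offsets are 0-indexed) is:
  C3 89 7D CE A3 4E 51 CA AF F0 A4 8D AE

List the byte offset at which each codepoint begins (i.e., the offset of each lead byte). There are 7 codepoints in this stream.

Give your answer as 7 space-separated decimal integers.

Answer: 0 2 3 5 6 7 9

Derivation:
Byte[0]=C3: 2-byte lead, need 1 cont bytes. acc=0x3
Byte[1]=89: continuation. acc=(acc<<6)|0x09=0xC9
Completed: cp=U+00C9 (starts at byte 0)
Byte[2]=7D: 1-byte ASCII. cp=U+007D
Byte[3]=CE: 2-byte lead, need 1 cont bytes. acc=0xE
Byte[4]=A3: continuation. acc=(acc<<6)|0x23=0x3A3
Completed: cp=U+03A3 (starts at byte 3)
Byte[5]=4E: 1-byte ASCII. cp=U+004E
Byte[6]=51: 1-byte ASCII. cp=U+0051
Byte[7]=CA: 2-byte lead, need 1 cont bytes. acc=0xA
Byte[8]=AF: continuation. acc=(acc<<6)|0x2F=0x2AF
Completed: cp=U+02AF (starts at byte 7)
Byte[9]=F0: 4-byte lead, need 3 cont bytes. acc=0x0
Byte[10]=A4: continuation. acc=(acc<<6)|0x24=0x24
Byte[11]=8D: continuation. acc=(acc<<6)|0x0D=0x90D
Byte[12]=AE: continuation. acc=(acc<<6)|0x2E=0x2436E
Completed: cp=U+2436E (starts at byte 9)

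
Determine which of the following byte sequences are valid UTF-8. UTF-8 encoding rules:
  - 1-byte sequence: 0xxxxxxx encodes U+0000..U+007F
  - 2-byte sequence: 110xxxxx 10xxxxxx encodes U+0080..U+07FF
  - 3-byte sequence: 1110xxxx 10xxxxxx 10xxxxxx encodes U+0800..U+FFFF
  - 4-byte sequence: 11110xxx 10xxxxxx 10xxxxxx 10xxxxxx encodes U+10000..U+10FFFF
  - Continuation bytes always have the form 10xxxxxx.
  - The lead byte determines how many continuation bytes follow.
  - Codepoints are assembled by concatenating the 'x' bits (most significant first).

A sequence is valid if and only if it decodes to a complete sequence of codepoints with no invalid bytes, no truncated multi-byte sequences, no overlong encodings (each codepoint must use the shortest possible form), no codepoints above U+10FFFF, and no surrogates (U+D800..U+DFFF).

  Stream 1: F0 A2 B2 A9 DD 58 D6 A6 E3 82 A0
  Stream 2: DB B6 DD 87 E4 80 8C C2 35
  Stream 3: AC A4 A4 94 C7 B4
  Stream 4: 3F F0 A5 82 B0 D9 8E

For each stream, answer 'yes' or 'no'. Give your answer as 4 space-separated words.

Answer: no no no yes

Derivation:
Stream 1: error at byte offset 5. INVALID
Stream 2: error at byte offset 8. INVALID
Stream 3: error at byte offset 0. INVALID
Stream 4: decodes cleanly. VALID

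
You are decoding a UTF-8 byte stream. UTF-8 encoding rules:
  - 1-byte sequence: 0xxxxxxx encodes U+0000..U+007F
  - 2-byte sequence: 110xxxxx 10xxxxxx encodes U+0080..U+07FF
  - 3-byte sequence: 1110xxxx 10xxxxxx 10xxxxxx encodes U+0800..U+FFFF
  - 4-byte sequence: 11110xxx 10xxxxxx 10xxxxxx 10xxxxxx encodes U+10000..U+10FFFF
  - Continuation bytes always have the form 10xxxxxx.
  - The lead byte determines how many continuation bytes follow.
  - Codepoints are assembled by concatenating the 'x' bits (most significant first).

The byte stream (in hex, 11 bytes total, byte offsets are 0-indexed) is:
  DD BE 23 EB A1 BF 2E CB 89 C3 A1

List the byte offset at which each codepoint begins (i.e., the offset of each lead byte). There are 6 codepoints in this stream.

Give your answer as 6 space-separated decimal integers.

Answer: 0 2 3 6 7 9

Derivation:
Byte[0]=DD: 2-byte lead, need 1 cont bytes. acc=0x1D
Byte[1]=BE: continuation. acc=(acc<<6)|0x3E=0x77E
Completed: cp=U+077E (starts at byte 0)
Byte[2]=23: 1-byte ASCII. cp=U+0023
Byte[3]=EB: 3-byte lead, need 2 cont bytes. acc=0xB
Byte[4]=A1: continuation. acc=(acc<<6)|0x21=0x2E1
Byte[5]=BF: continuation. acc=(acc<<6)|0x3F=0xB87F
Completed: cp=U+B87F (starts at byte 3)
Byte[6]=2E: 1-byte ASCII. cp=U+002E
Byte[7]=CB: 2-byte lead, need 1 cont bytes. acc=0xB
Byte[8]=89: continuation. acc=(acc<<6)|0x09=0x2C9
Completed: cp=U+02C9 (starts at byte 7)
Byte[9]=C3: 2-byte lead, need 1 cont bytes. acc=0x3
Byte[10]=A1: continuation. acc=(acc<<6)|0x21=0xE1
Completed: cp=U+00E1 (starts at byte 9)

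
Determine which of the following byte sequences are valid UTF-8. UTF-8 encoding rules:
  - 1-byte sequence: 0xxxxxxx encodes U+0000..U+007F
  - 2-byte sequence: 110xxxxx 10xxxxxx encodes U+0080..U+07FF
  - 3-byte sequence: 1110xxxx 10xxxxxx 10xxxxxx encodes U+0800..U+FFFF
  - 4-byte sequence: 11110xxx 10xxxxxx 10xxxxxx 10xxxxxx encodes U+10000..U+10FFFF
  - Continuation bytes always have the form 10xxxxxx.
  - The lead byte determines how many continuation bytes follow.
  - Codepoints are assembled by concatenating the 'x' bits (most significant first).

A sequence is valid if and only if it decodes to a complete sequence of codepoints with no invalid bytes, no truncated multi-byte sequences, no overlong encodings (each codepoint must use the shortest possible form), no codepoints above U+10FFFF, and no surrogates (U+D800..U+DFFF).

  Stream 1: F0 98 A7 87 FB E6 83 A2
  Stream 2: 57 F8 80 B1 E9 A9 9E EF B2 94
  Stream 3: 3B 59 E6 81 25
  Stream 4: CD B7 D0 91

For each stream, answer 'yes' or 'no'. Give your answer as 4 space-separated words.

Stream 1: error at byte offset 4. INVALID
Stream 2: error at byte offset 1. INVALID
Stream 3: error at byte offset 4. INVALID
Stream 4: decodes cleanly. VALID

Answer: no no no yes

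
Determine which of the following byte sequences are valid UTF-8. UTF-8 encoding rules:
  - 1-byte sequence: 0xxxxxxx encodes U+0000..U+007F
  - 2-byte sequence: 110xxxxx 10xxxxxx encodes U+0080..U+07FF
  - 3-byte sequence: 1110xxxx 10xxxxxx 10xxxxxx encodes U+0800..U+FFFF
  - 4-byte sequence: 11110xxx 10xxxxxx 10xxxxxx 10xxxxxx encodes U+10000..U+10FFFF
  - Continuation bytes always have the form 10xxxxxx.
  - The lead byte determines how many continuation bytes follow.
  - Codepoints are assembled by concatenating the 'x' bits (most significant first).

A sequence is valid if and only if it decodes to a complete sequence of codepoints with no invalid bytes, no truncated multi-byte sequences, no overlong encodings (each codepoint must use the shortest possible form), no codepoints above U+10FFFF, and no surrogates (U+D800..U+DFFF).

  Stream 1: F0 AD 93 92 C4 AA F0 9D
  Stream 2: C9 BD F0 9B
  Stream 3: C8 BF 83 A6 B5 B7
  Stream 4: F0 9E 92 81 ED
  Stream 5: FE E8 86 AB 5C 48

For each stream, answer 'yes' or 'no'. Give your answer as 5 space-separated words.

Answer: no no no no no

Derivation:
Stream 1: error at byte offset 8. INVALID
Stream 2: error at byte offset 4. INVALID
Stream 3: error at byte offset 2. INVALID
Stream 4: error at byte offset 5. INVALID
Stream 5: error at byte offset 0. INVALID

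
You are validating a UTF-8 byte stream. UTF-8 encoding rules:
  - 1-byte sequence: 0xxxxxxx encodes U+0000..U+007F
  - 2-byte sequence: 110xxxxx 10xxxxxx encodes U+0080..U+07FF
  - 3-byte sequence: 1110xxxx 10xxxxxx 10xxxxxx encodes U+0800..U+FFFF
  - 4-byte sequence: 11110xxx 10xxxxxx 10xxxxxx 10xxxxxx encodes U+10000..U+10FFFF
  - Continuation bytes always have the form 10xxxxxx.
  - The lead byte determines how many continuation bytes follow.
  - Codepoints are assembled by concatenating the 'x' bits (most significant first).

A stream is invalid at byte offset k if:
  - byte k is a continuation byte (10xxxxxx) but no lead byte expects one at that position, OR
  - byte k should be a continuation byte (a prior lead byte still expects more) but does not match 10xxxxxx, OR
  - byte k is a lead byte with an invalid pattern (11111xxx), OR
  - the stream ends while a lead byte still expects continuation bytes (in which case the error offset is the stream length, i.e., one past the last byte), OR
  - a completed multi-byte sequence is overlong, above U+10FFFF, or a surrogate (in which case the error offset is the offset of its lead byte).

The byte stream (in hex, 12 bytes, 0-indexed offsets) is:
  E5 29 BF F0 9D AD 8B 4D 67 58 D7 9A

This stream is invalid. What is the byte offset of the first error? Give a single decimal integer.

Answer: 1

Derivation:
Byte[0]=E5: 3-byte lead, need 2 cont bytes. acc=0x5
Byte[1]=29: expected 10xxxxxx continuation. INVALID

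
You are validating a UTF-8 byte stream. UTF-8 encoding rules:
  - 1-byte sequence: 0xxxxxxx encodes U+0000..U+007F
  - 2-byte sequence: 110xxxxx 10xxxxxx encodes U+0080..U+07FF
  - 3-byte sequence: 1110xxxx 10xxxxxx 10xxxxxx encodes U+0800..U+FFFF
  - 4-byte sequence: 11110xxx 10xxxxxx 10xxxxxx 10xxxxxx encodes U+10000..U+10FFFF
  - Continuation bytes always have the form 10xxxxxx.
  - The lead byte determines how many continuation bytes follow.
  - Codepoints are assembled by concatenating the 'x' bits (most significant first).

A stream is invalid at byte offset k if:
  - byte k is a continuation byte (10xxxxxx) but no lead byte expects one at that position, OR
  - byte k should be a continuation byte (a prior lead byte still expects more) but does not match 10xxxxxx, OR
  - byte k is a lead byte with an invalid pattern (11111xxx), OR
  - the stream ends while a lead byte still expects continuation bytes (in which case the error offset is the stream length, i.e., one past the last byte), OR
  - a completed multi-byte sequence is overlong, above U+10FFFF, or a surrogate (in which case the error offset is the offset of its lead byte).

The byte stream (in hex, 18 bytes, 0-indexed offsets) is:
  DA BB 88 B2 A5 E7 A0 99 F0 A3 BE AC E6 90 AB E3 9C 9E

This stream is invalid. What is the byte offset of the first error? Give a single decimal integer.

Byte[0]=DA: 2-byte lead, need 1 cont bytes. acc=0x1A
Byte[1]=BB: continuation. acc=(acc<<6)|0x3B=0x6BB
Completed: cp=U+06BB (starts at byte 0)
Byte[2]=88: INVALID lead byte (not 0xxx/110x/1110/11110)

Answer: 2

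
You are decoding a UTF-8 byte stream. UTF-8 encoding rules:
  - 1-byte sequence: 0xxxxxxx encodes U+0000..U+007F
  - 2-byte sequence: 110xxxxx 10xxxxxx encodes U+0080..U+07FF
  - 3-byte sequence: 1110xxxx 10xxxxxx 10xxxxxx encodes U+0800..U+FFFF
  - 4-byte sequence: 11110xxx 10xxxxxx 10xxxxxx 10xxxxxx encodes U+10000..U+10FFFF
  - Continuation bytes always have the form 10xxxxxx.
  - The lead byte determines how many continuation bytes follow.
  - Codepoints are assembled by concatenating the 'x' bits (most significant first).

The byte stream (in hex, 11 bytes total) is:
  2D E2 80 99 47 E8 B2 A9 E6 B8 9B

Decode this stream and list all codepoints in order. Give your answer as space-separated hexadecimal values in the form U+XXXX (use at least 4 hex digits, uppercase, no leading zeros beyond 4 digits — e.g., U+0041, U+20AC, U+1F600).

Byte[0]=2D: 1-byte ASCII. cp=U+002D
Byte[1]=E2: 3-byte lead, need 2 cont bytes. acc=0x2
Byte[2]=80: continuation. acc=(acc<<6)|0x00=0x80
Byte[3]=99: continuation. acc=(acc<<6)|0x19=0x2019
Completed: cp=U+2019 (starts at byte 1)
Byte[4]=47: 1-byte ASCII. cp=U+0047
Byte[5]=E8: 3-byte lead, need 2 cont bytes. acc=0x8
Byte[6]=B2: continuation. acc=(acc<<6)|0x32=0x232
Byte[7]=A9: continuation. acc=(acc<<6)|0x29=0x8CA9
Completed: cp=U+8CA9 (starts at byte 5)
Byte[8]=E6: 3-byte lead, need 2 cont bytes. acc=0x6
Byte[9]=B8: continuation. acc=(acc<<6)|0x38=0x1B8
Byte[10]=9B: continuation. acc=(acc<<6)|0x1B=0x6E1B
Completed: cp=U+6E1B (starts at byte 8)

Answer: U+002D U+2019 U+0047 U+8CA9 U+6E1B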